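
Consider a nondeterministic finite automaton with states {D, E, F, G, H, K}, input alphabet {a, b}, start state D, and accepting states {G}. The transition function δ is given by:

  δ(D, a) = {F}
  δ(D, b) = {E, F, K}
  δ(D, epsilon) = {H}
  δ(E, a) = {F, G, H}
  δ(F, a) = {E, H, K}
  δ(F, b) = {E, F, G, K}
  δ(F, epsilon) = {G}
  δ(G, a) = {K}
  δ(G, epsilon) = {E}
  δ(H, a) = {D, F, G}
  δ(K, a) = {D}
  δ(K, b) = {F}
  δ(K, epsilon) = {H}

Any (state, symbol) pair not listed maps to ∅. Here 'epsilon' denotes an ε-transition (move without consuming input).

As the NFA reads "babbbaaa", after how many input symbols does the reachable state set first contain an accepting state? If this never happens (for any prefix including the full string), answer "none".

Start: ε-closure({D}) = {D, H}.
Read 'b': {D, H} → {E, F, G, H, K}.
None of the earlier sets intersect F, but {E, F, G, H, K} does.

1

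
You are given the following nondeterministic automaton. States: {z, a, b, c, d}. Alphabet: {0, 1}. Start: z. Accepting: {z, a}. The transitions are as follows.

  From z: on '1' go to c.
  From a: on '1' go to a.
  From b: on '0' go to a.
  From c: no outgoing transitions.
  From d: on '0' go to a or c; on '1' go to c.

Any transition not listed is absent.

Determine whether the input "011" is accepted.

No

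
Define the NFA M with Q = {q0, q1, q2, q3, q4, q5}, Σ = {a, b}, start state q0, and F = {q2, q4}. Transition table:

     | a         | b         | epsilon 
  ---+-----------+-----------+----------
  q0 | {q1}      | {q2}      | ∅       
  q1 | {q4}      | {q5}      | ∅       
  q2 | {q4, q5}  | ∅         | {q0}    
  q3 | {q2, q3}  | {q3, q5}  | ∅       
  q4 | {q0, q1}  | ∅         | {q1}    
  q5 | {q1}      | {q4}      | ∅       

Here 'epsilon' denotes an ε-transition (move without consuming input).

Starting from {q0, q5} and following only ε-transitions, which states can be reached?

Begin with {q0, q5}.
No ε-moves leave this set, so the closure equals the set itself.

{q0, q5}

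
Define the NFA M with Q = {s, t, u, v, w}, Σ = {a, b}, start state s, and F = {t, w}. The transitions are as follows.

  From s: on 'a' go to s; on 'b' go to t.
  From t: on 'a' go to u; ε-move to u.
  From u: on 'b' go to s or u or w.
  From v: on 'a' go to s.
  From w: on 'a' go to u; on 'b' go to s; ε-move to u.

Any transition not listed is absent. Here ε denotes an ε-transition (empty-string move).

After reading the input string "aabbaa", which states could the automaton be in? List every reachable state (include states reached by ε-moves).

Start in {s}.
Read 'a': s→{s}; now {s}.
Read 'a': s→{s}; now {s}.
Read 'b': s→{t}; union {t}; ε-closure = {t, u}.
Read 'b': t→∅, u→{s, u, w}; now {s, u, w}.
Read 'a': s→{s}, u→∅, w→{u}; now {s, u}.
Read 'a': s→{s}, u→∅; now {s}.

{s}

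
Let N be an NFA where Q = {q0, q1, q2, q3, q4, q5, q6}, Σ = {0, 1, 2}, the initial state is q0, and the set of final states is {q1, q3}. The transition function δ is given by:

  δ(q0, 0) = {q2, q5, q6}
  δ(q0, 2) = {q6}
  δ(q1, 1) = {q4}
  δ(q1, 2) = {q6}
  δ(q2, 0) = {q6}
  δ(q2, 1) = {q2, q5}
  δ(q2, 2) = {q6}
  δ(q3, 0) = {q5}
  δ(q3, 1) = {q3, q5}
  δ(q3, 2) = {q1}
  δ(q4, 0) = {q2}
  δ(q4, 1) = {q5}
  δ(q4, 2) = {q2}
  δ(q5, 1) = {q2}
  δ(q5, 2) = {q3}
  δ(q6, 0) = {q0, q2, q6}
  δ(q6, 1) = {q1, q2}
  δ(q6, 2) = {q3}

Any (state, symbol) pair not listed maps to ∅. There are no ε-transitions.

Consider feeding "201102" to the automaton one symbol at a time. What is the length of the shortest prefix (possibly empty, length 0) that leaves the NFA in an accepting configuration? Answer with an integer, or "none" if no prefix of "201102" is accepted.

3

Start in {q0}.
Read '2': q0→{q6}; now {q6}.
Read '0': q6→{q0, q2, q6}; now {q0, q2, q6}.
Read '1': q0→∅, q2→{q2, q5}, q6→{q1, q2}; now {q1, q2, q5}.
None of the earlier sets intersect F, but {q1, q2, q5} does.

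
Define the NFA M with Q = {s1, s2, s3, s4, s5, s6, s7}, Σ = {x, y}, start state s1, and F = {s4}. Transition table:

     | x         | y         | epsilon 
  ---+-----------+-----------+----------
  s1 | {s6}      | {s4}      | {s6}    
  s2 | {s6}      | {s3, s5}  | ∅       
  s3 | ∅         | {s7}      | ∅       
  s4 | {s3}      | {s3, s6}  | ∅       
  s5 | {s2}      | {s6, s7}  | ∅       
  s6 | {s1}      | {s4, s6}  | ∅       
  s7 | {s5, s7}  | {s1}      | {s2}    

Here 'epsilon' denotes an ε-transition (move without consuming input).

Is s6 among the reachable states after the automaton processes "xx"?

Start: ε-closure({s1}) = {s1, s6}.
Read 'x': s1→{s6}, s6→{s1}; now {s1, s6}.
Read 'x': s1→{s6}, s6→{s1}; now {s1, s6}.
State s6 is in {s1, s6}.

Yes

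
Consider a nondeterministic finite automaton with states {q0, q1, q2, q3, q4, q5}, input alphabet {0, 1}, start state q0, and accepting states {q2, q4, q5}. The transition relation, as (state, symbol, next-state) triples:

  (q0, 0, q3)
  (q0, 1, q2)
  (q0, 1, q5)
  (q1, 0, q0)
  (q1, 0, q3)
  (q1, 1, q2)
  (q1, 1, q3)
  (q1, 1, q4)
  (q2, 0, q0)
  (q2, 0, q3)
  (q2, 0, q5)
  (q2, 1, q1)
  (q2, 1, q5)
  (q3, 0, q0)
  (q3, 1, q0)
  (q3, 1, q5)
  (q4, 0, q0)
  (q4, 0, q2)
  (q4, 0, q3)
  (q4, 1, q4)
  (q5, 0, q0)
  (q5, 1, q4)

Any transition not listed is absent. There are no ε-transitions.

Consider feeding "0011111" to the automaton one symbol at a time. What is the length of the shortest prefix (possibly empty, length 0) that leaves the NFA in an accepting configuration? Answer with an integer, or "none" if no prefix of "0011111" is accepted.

3

Start in {q0}.
Read '0': {q0} → {q3}.
Read '0': {q3} → {q0}.
Read '1': {q0} → {q2, q5}.
None of the earlier sets intersect F, but {q2, q5} does.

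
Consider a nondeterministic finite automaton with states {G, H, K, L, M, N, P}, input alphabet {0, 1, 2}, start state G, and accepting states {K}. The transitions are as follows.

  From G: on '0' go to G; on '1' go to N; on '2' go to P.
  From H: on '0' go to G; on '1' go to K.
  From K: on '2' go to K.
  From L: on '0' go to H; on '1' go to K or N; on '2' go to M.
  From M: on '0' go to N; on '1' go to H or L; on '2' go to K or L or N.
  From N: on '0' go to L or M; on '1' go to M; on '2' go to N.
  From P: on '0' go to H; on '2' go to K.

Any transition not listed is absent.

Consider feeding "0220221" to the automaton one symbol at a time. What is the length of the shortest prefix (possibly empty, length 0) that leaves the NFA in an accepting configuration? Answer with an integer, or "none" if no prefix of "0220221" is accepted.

3

Start in {G}.
Read '0': {G} → {G}.
Read '2': {G} → {P}.
Read '2': {P} → {K}.
None of the earlier sets intersect F, but {K} does.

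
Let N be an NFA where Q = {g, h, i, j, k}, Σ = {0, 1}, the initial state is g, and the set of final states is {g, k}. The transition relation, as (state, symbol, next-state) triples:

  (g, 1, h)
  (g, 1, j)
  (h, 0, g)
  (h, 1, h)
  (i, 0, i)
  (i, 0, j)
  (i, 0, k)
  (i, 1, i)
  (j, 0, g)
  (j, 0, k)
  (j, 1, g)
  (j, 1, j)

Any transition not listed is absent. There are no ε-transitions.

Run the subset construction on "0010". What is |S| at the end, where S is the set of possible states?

Start in {g}.
Read '0': g→∅; now ∅.
The set is empty and remains empty for the remaining 3 symbols.
That set has 0 states.

0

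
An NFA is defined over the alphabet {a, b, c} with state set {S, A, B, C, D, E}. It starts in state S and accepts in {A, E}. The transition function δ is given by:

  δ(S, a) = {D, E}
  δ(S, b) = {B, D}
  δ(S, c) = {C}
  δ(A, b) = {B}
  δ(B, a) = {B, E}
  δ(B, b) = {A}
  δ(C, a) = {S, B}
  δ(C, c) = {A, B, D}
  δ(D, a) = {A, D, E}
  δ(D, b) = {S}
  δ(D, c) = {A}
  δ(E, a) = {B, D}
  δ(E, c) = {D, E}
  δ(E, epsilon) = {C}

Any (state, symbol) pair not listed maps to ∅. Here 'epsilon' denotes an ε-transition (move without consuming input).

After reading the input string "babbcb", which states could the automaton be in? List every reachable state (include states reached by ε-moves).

Start in {S}.
Read 'b': S→{B, D}; now {B, D}.
Read 'a': B→{B, E}, D→{A, D, E}; union {A, B, D, E}; ε-closure = {A, B, C, D, E}.
Read 'b': A→{B}, B→{A}, C→∅, D→{S}, E→∅; now {S, A, B}.
Read 'b': S→{B, D}, A→{B}, B→{A}; now {A, B, D}.
Read 'c': A→∅, B→∅, D→{A}; now {A}.
Read 'b': A→{B}; now {B}.

{B}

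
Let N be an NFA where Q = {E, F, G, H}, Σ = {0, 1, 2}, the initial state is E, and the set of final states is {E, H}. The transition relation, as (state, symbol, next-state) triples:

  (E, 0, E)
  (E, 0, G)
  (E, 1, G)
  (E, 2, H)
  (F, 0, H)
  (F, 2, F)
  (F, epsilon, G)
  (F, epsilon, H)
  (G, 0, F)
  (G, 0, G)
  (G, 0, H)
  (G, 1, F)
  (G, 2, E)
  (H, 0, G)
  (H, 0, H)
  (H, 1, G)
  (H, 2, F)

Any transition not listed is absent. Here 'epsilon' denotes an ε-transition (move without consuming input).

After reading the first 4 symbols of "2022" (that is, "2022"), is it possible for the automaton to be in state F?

Yes

Start in {E}.
Read '2': {E} → {H}.
Read '0': {H} → {G, H}.
Read '2': {G, H} → {E, F, G, H}.
Read '2': {E, F, G, H} → {E, F, G, H}.
State F is in {E, F, G, H}.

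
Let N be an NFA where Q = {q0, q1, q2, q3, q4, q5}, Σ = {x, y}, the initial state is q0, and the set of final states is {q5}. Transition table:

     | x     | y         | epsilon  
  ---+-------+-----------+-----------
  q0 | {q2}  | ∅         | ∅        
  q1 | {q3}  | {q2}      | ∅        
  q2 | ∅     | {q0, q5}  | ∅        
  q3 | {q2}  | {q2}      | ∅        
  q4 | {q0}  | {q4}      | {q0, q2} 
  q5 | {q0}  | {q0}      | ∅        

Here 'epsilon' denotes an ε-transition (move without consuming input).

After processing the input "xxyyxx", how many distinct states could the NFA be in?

0

Start in {q0}.
Read 'x': {q0} → {q2}.
Read 'x': {q2} → ∅.
The set is empty and remains empty for the remaining 4 symbols.
That set has 0 states.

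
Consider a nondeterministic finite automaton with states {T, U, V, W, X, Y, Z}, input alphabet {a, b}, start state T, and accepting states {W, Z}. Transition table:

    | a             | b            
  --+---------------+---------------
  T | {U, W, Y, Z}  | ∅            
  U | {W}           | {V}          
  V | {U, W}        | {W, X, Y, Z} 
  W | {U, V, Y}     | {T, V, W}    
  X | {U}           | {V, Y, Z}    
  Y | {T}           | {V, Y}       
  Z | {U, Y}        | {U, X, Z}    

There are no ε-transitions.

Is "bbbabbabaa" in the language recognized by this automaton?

No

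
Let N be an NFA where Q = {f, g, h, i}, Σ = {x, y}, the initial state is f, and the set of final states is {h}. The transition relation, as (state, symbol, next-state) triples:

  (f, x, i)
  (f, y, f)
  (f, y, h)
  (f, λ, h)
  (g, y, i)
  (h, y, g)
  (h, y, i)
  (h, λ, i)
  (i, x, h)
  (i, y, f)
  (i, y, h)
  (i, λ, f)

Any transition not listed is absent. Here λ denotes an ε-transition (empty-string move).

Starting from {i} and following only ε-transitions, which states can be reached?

{f, h, i}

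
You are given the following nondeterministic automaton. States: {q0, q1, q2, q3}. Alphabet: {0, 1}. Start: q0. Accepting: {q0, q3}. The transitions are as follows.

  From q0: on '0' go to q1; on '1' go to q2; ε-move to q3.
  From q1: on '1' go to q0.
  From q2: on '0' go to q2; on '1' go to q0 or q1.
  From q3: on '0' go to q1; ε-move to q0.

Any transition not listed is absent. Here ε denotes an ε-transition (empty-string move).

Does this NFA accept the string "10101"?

Yes

Start: ε-closure({q0}) = {q0, q3}.
Read '1': {q0, q3} → {q2}.
Read '0': {q2} → {q2}.
Read '1': {q2} → {q0, q1, q3}.
Read '0': {q0, q1, q3} → {q1}.
Read '1': {q1} → {q0, q3}.
The final set {q0, q3} contains the accepting states q0, q3.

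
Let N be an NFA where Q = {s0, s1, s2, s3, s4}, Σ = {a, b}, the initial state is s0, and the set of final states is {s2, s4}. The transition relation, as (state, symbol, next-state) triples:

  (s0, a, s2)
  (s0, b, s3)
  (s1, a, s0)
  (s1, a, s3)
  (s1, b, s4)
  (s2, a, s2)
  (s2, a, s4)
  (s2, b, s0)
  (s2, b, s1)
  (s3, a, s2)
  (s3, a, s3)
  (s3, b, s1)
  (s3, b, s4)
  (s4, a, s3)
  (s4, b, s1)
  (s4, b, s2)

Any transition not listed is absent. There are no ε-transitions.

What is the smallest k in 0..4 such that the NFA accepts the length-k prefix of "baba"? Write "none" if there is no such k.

Start in {s0}.
Read 'b': {s0} → {s3}.
Read 'a': {s3} → {s2, s3}.
None of the earlier sets intersect F, but {s2, s3} does.

2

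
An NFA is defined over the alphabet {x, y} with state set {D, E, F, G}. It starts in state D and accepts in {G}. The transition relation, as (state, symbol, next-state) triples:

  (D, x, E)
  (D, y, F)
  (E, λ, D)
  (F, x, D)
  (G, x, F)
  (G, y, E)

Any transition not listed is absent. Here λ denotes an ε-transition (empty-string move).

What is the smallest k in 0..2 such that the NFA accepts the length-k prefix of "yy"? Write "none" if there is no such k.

Start in {D}.
Read 'y': {D} → {F}.
Read 'y': {F} → ∅.
No reachable set along the way intersects F.

none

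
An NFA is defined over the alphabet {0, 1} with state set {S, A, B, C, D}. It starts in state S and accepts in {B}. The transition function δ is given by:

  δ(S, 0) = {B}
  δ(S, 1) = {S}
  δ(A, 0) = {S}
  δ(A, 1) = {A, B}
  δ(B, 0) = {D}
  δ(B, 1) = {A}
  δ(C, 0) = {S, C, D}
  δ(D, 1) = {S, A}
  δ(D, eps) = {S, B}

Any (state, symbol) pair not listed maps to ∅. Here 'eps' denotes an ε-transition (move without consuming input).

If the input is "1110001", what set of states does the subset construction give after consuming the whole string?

Start in {S}.
Read '1': {S} → {S}.
Read '1': {S} → {S}.
Read '1': {S} → {S}.
Read '0': {S} → {B}.
Read '0': {B} → {S, B, D}.
Read '0': {S, B, D} → {S, B, D}.
Read '1': {S, B, D} → {S, A}.

{S, A}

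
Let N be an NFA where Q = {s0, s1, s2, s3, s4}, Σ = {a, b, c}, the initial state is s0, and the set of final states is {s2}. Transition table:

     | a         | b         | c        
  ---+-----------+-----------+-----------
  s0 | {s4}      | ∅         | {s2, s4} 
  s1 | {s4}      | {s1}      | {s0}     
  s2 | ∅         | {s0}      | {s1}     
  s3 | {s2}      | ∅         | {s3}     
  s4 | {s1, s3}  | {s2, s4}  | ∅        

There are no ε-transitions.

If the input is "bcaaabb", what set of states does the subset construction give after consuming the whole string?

Start in {s0}.
Read 'b': s0→∅; now ∅.
The set is empty and remains empty for the remaining 6 symbols.

∅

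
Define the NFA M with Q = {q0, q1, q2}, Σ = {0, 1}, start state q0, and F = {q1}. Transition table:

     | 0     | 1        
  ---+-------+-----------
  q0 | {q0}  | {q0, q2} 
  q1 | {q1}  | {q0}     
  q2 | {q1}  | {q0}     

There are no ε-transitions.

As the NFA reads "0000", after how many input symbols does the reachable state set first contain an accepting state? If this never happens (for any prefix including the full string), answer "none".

none

Start in {q0}.
Read '0': {q0} → {q0}.
Read '0': {q0} → {q0}.
Read '0': {q0} → {q0}.
Read '0': {q0} → {q0}.
No reachable set along the way intersects F.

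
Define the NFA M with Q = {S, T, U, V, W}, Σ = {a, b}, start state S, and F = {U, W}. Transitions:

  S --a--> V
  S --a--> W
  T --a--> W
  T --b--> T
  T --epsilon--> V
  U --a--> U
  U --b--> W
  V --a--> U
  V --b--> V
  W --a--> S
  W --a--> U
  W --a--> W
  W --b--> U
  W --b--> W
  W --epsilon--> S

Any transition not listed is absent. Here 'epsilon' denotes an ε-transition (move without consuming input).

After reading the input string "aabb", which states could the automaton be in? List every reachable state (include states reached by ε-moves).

Start in {S}.
Read 'a': {S} → {S, V, W}.
Read 'a': {S, V, W} → {S, U, V, W}.
Read 'b': {S, U, V, W} → {S, U, V, W}.
Read 'b': {S, U, V, W} → {S, U, V, W}.

{S, U, V, W}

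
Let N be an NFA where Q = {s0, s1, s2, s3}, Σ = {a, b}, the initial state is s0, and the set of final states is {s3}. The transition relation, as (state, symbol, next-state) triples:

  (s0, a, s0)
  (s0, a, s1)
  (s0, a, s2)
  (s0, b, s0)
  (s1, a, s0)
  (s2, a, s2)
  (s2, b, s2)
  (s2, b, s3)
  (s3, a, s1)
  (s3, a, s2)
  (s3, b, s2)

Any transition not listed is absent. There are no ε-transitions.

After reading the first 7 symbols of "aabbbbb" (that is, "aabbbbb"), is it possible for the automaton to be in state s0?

Yes

Start in {s0}.
Read 'a': {s0} → {s0, s1, s2}.
Read 'a': {s0, s1, s2} → {s0, s1, s2}.
Read 'b': {s0, s1, s2} → {s0, s2, s3}.
Read 'b': {s0, s2, s3} → {s0, s2, s3}.
Read 'b': {s0, s2, s3} → {s0, s2, s3}.
Read 'b': {s0, s2, s3} → {s0, s2, s3}.
Read 'b': {s0, s2, s3} → {s0, s2, s3}.
State s0 is in {s0, s2, s3}.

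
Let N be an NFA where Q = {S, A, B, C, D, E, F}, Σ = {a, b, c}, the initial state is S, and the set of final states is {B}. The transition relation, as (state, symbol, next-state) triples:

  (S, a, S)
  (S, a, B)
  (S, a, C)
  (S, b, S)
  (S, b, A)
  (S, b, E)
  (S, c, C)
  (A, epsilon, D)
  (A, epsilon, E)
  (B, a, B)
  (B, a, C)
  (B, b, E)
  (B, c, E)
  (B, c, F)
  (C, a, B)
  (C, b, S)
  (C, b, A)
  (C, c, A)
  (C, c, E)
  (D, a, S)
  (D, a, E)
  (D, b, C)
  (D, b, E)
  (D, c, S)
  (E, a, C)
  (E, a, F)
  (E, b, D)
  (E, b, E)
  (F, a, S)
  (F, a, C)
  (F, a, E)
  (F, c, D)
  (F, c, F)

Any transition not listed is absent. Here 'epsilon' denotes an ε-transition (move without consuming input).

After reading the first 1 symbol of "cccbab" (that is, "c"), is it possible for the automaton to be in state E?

No

Start in {S}.
Read 'c': S→{C}; now {C}.
State E is not in {C}.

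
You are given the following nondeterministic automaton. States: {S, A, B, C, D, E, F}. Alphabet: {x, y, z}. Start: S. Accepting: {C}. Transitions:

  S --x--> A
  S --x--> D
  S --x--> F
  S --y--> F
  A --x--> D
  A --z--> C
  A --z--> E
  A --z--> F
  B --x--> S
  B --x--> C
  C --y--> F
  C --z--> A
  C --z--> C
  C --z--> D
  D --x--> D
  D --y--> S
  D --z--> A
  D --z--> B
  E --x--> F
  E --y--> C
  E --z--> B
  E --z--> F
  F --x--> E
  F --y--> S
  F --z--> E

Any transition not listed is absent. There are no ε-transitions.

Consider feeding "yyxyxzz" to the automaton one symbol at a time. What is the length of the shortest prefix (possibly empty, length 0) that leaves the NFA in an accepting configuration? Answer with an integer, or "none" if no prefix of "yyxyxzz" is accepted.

Start in {S}.
Read 'y': S→{F}; now {F}.
Read 'y': F→{S}; now {S}.
Read 'x': S→{A, D, F}; now {A, D, F}.
Read 'y': A→∅, D→{S}, F→{S}; now {S}.
Read 'x': S→{A, D, F}; now {A, D, F}.
Read 'z': A→{C, E, F}, D→{A, B}, F→{E}; now {A, B, C, E, F}.
None of the earlier sets intersect F, but {A, B, C, E, F} does.

6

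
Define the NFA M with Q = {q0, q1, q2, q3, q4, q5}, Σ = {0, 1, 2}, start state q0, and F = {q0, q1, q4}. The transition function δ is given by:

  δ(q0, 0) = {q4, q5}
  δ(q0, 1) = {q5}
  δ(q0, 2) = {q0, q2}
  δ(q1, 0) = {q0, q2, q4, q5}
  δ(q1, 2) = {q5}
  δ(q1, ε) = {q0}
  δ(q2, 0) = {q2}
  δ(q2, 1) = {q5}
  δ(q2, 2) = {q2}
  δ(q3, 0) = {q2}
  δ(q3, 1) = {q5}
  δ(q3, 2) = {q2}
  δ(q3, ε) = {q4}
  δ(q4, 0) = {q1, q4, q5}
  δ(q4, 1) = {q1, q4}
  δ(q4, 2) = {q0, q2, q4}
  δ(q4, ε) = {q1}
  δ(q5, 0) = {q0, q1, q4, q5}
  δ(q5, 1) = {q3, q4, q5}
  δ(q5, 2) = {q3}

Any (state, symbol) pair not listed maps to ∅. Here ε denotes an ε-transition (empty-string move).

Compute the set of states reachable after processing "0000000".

Start in {q0}.
Read '0': q0→{q4, q5}; union {q4, q5}; ε-closure = {q0, q1, q4, q5}.
Read '0': q0→{q4, q5}, q1→{q0, q2, q4, q5}, q4→{q1, q4, q5}, q5→{q0, q1, q4, q5}; now {q0, q1, q2, q4, q5}.
Read '0': q0→{q4, q5}, q1→{q0, q2, q4, q5}, q2→{q2}, q4→{q1, q4, q5}, q5→{q0, q1, q4, q5}; now {q0, q1, q2, q4, q5}.
Read '0': q0→{q4, q5}, q1→{q0, q2, q4, q5}, q2→{q2}, q4→{q1, q4, q5}, q5→{q0, q1, q4, q5}; now {q0, q1, q2, q4, q5}.
Read '0': q0→{q4, q5}, q1→{q0, q2, q4, q5}, q2→{q2}, q4→{q1, q4, q5}, q5→{q0, q1, q4, q5}; now {q0, q1, q2, q4, q5}.
Read '0': q0→{q4, q5}, q1→{q0, q2, q4, q5}, q2→{q2}, q4→{q1, q4, q5}, q5→{q0, q1, q4, q5}; now {q0, q1, q2, q4, q5}.
Read '0': q0→{q4, q5}, q1→{q0, q2, q4, q5}, q2→{q2}, q4→{q1, q4, q5}, q5→{q0, q1, q4, q5}; now {q0, q1, q2, q4, q5}.

{q0, q1, q2, q4, q5}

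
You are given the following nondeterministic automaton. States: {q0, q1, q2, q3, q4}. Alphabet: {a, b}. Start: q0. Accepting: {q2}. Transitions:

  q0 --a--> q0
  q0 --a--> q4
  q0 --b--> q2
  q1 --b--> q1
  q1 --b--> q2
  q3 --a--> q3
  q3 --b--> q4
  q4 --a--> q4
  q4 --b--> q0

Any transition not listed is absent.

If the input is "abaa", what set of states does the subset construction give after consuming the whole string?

{q0, q4}

Start in {q0}.
Read 'a': q0→{q0, q4}; now {q0, q4}.
Read 'b': q0→{q2}, q4→{q0}; now {q0, q2}.
Read 'a': q0→{q0, q4}, q2→∅; now {q0, q4}.
Read 'a': q0→{q0, q4}, q4→{q4}; now {q0, q4}.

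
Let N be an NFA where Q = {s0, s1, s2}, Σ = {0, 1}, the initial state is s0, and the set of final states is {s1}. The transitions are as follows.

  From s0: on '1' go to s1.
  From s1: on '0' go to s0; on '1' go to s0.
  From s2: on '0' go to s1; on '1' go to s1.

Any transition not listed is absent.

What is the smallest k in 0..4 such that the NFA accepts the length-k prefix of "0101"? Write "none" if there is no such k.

Start in {s0}.
Read '0': s0→∅; now ∅.
The set is empty and remains empty for the remaining 3 symbols.
No reachable set along the way intersects F.

none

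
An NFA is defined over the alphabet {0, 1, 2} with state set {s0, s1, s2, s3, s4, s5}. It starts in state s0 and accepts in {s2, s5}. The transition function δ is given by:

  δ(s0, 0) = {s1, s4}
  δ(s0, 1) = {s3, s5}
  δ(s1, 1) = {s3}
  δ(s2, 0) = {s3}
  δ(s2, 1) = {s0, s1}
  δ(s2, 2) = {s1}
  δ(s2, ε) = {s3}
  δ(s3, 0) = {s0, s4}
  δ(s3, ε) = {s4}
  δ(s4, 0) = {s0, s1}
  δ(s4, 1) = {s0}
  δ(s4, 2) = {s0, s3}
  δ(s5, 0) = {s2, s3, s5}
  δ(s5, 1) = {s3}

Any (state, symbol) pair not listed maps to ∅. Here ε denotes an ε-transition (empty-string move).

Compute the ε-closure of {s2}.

Begin with {s2}.
ε-move s2 → s3; add s3.
ε-move s3 → s4; add s4.

{s2, s3, s4}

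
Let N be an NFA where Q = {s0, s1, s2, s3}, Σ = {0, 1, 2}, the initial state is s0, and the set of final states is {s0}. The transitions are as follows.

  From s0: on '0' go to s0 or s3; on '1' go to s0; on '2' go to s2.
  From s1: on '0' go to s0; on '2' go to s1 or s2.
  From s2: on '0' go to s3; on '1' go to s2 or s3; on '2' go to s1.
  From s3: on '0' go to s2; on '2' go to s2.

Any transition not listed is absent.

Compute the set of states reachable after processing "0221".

Start in {s0}.
Read '0': {s0} → {s0, s3}.
Read '2': {s0, s3} → {s2}.
Read '2': {s2} → {s1}.
Read '1': {s1} → ∅.

∅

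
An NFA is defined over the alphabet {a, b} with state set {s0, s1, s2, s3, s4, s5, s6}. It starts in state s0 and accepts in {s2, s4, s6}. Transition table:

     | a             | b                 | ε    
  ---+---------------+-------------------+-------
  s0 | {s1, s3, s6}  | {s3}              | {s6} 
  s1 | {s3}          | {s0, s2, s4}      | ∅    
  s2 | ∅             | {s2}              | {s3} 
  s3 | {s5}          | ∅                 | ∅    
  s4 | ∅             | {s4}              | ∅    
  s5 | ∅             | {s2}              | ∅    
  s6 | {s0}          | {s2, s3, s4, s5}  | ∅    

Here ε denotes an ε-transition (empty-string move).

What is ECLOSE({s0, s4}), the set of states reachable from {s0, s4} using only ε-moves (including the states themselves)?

Begin with {s0, s4}.
ε-move s0 → s6; add s6.

{s0, s4, s6}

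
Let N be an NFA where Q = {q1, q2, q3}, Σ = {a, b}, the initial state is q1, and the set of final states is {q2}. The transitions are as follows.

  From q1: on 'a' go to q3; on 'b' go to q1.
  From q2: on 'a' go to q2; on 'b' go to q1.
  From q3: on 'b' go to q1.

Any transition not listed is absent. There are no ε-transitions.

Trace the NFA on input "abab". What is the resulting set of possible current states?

{q1}

Start in {q1}.
Read 'a': {q1} → {q3}.
Read 'b': {q3} → {q1}.
Read 'a': {q1} → {q3}.
Read 'b': {q3} → {q1}.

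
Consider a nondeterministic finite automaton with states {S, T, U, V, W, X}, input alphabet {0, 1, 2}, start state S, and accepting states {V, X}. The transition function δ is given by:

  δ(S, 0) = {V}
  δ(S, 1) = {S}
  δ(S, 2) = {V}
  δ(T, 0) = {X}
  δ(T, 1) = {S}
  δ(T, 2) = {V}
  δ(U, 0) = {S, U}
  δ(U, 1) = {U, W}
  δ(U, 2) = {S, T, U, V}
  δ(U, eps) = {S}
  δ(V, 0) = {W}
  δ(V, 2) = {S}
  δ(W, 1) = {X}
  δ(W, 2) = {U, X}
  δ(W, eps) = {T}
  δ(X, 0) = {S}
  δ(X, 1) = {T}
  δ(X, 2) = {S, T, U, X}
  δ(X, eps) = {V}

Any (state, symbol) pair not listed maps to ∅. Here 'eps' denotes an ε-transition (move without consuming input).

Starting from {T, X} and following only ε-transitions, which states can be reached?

{T, V, X}

Begin with {T, X}.
ε-move X → V; add V.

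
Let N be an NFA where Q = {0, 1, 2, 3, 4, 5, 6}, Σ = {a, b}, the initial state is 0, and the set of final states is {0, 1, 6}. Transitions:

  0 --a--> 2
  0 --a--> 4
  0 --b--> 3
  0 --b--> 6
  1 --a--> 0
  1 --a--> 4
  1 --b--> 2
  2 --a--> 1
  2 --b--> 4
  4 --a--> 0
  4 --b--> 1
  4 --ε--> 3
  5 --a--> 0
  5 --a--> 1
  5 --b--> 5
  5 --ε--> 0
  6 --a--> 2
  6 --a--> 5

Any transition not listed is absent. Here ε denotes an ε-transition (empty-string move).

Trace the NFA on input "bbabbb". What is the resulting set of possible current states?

∅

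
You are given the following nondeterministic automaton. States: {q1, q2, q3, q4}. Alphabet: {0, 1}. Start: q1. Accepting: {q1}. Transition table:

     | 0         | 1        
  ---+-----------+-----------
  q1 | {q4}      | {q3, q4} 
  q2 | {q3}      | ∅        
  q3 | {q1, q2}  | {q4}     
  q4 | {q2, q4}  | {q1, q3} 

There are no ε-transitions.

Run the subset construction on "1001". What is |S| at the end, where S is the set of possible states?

3

Start in {q1}.
Read '1': {q1} → {q3, q4}.
Read '0': {q3, q4} → {q1, q2, q4}.
Read '0': {q1, q2, q4} → {q2, q3, q4}.
Read '1': {q2, q3, q4} → {q1, q3, q4}.
That set has 3 states.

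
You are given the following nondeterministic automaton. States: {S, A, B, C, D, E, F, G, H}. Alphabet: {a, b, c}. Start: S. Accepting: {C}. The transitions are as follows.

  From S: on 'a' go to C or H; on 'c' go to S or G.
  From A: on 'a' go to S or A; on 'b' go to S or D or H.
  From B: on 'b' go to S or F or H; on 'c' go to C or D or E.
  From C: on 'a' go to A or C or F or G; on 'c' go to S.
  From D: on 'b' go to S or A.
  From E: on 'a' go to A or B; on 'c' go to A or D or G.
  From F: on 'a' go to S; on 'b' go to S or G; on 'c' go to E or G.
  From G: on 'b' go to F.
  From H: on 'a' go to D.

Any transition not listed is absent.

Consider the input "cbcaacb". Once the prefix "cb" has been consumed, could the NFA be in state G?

No

Start in {S}.
Read 'c': S→{S, G}; now {S, G}.
Read 'b': S→∅, G→{F}; now {F}.
State G is not in {F}.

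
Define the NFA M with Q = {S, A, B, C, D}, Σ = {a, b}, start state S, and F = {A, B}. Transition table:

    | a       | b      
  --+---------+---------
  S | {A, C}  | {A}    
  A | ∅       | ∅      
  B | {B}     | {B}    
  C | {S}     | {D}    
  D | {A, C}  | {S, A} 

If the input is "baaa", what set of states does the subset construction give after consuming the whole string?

Start in {S}.
Read 'b': S→{A}; now {A}.
Read 'a': A→∅; now ∅.
The set is empty and remains empty for the remaining 2 symbols.

∅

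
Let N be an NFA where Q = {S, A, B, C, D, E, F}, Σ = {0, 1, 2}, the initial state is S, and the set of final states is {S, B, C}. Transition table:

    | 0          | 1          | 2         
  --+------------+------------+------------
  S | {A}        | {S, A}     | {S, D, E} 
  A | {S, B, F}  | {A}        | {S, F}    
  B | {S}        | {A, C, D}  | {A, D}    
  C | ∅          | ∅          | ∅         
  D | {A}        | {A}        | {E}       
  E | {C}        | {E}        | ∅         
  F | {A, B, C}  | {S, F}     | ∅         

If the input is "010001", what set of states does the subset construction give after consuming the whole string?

{S, A, C, D, F}

Start in {S}.
Read '0': S→{A}; now {A}.
Read '1': A→{A}; now {A}.
Read '0': A→{S, B, F}; now {S, B, F}.
Read '0': S→{A}, B→{S}, F→{A, B, C}; now {S, A, B, C}.
Read '0': S→{A}, A→{S, B, F}, B→{S}, C→∅; now {S, A, B, F}.
Read '1': S→{S, A}, A→{A}, B→{A, C, D}, F→{S, F}; now {S, A, C, D, F}.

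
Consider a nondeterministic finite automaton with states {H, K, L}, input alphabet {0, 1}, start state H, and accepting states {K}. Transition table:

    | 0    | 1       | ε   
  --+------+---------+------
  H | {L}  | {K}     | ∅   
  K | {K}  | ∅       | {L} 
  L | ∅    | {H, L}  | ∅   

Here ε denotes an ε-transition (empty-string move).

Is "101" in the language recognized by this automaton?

Start in {H}.
Read '1': {H} → {K, L}.
Read '0': {K, L} → {K, L}.
Read '1': {K, L} → {H, L}.
The final set {H, L} contains no accepting state.

No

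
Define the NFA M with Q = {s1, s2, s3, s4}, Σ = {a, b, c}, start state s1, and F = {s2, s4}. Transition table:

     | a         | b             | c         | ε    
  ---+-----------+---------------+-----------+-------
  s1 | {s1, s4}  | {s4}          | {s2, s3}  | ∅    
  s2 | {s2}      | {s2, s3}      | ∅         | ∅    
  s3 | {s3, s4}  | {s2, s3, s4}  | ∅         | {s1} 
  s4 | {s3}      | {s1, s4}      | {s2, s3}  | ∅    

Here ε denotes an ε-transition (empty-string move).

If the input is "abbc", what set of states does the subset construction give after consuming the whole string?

Start in {s1}.
Read 'a': {s1} → {s1, s4}.
Read 'b': {s1, s4} → {s1, s4}.
Read 'b': {s1, s4} → {s1, s4}.
Read 'c': {s1, s4} → {s1, s2, s3}.

{s1, s2, s3}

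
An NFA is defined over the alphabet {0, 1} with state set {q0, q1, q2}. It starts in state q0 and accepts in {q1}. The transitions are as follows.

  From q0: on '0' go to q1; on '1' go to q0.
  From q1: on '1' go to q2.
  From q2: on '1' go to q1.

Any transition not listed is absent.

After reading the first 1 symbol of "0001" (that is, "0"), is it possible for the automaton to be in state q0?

Start in {q0}.
Read '0': q0→{q1}; now {q1}.
State q0 is not in {q1}.

No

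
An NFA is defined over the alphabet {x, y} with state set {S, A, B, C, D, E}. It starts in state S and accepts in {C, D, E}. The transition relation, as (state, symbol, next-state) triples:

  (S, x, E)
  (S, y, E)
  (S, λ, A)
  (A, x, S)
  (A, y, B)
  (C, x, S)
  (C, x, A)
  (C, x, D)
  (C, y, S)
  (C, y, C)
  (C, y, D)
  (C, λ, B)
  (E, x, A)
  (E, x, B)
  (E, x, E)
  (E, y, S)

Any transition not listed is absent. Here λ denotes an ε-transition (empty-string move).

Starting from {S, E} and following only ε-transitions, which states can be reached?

Begin with {S, E}.
ε-move S → A; add A.

{S, A, E}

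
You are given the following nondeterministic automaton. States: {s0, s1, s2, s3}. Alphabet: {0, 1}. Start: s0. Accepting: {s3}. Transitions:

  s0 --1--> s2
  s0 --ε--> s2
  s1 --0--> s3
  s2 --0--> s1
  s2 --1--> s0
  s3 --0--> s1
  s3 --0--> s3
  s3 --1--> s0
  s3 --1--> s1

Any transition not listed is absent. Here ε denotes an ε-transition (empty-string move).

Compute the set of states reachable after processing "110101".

Start: ε-closure({s0}) = {s0, s2}.
Read '1': s0→{s2}, s2→{s0}; now {s0, s2}.
Read '1': s0→{s2}, s2→{s0}; now {s0, s2}.
Read '0': s0→∅, s2→{s1}; now {s1}.
Read '1': s1→∅; now ∅.
The set is empty and remains empty for the remaining 2 symbols.

∅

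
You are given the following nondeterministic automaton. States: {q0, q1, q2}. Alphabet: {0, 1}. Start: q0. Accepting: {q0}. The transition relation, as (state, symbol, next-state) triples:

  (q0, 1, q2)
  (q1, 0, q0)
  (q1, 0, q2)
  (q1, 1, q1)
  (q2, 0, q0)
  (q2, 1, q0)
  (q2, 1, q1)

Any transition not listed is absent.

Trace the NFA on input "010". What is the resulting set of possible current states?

∅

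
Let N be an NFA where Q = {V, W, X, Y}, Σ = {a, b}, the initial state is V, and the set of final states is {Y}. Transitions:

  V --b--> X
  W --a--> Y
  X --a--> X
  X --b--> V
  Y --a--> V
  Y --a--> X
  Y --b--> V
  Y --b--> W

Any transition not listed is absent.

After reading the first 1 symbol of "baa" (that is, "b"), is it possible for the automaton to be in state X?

Yes

Start in {V}.
Read 'b': V→{X}; now {X}.
State X is in {X}.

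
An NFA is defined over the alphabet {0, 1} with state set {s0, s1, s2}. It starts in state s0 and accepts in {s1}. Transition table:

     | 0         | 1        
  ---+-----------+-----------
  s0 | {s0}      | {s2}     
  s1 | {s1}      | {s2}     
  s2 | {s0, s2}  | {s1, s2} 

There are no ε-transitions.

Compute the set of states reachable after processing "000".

Start in {s0}.
Read '0': {s0} → {s0}.
Read '0': {s0} → {s0}.
Read '0': {s0} → {s0}.

{s0}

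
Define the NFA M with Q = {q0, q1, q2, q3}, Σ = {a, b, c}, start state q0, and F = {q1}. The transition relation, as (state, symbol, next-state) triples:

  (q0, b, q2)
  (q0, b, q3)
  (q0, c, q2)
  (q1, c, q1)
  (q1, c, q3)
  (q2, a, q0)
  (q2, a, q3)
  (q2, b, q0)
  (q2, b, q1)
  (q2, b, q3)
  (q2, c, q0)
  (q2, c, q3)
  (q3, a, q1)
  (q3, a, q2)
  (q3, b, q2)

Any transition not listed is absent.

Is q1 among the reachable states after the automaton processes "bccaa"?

Yes

Start in {q0}.
Read 'b': q0→{q2, q3}; now {q2, q3}.
Read 'c': q2→{q0, q3}, q3→∅; now {q0, q3}.
Read 'c': q0→{q2}, q3→∅; now {q2}.
Read 'a': q2→{q0, q3}; now {q0, q3}.
Read 'a': q0→∅, q3→{q1, q2}; now {q1, q2}.
State q1 is in {q1, q2}.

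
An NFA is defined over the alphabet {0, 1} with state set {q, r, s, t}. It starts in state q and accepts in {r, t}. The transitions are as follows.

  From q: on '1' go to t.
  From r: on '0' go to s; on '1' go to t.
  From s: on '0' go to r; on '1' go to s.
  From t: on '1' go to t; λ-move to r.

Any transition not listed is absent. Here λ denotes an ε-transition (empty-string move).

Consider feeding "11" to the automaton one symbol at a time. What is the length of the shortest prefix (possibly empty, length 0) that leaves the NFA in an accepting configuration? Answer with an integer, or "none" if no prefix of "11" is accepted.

Start in {q}.
Read '1': {q} → {r, t}.
None of the earlier sets intersect F, but {r, t} does.

1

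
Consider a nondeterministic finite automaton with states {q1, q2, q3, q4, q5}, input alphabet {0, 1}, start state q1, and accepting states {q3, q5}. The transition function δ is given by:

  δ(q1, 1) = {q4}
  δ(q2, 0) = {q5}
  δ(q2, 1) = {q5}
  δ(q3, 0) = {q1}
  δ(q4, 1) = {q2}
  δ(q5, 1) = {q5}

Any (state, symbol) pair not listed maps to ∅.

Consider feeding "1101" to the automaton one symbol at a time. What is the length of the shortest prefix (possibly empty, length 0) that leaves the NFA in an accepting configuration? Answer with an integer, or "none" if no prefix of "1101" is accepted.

Start in {q1}.
Read '1': {q1} → {q4}.
Read '1': {q4} → {q2}.
Read '0': {q2} → {q5}.
None of the earlier sets intersect F, but {q5} does.

3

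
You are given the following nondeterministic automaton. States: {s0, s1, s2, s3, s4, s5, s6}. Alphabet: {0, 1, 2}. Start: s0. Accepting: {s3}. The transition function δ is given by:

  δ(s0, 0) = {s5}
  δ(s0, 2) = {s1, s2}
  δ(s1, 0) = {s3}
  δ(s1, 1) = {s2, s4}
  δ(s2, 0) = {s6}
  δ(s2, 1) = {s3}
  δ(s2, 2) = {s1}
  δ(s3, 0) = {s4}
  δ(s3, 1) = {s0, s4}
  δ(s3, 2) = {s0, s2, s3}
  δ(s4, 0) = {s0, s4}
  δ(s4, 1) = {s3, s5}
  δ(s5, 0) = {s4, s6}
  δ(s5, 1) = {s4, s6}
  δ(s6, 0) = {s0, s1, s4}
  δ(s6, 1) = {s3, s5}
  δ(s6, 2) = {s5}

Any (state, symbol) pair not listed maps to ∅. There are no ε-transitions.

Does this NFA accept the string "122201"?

No

Start in {s0}.
Read '1': s0→∅; now ∅.
The set is empty and remains empty for the remaining 5 symbols.
The final set ∅ contains no accepting state.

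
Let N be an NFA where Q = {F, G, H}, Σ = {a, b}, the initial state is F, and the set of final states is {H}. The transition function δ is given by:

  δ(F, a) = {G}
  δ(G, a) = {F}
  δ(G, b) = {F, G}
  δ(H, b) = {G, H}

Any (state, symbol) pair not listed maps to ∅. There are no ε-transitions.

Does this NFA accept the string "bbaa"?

Start in {F}.
Read 'b': F→∅; now ∅.
The set is empty and remains empty for the remaining 3 symbols.
The final set ∅ contains no accepting state.

No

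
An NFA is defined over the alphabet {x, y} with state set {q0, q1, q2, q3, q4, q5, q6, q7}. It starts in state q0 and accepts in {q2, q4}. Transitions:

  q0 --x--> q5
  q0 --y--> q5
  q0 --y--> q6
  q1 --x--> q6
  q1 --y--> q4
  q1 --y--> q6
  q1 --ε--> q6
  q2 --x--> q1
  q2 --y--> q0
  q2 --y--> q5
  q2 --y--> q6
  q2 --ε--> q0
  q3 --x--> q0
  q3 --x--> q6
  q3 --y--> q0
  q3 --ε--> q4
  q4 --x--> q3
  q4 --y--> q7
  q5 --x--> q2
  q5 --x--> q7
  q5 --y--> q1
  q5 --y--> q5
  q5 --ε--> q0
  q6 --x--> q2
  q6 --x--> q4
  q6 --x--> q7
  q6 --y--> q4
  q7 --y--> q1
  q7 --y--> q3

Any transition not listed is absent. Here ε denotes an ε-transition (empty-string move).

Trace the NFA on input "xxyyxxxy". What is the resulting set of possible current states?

{q0, q1, q3, q4, q5, q6, q7}

Start in {q0}.
Read 'x': {q0} → {q0, q5}.
Read 'x': {q0, q5} → {q0, q2, q5, q7}.
Read 'y': {q0, q2, q5, q7} → {q0, q1, q3, q4, q5, q6}.
Read 'y': {q0, q1, q3, q4, q5, q6} → {q0, q1, q4, q5, q6, q7}.
Read 'x': {q0, q1, q4, q5, q6, q7} → {q0, q2, q3, q4, q5, q6, q7}.
Read 'x': {q0, q2, q3, q4, q5, q6, q7} → {q0, q1, q2, q3, q4, q5, q6, q7}.
Read 'x': {q0, q1, q2, q3, q4, q5, q6, q7} → {q0, q1, q2, q3, q4, q5, q6, q7}.
Read 'y': {q0, q1, q2, q3, q4, q5, q6, q7} → {q0, q1, q3, q4, q5, q6, q7}.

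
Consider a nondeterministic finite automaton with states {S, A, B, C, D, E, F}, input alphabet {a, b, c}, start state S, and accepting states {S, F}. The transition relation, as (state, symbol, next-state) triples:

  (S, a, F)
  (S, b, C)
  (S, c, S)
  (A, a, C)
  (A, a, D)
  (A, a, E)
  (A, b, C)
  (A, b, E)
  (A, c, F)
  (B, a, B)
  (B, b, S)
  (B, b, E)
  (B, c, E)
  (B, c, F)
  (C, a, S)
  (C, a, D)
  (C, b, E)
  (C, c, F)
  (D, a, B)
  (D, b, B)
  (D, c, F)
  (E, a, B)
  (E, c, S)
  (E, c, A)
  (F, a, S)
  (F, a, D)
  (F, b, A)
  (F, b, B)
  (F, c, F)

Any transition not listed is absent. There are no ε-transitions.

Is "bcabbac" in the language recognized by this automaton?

Yes

Start in {S}.
Read 'b': {S} → {C}.
Read 'c': {C} → {F}.
Read 'a': {F} → {S, D}.
Read 'b': {S, D} → {B, C}.
Read 'b': {B, C} → {S, E}.
Read 'a': {S, E} → {B, F}.
Read 'c': {B, F} → {E, F}.
The final set {E, F} contains the accepting state F.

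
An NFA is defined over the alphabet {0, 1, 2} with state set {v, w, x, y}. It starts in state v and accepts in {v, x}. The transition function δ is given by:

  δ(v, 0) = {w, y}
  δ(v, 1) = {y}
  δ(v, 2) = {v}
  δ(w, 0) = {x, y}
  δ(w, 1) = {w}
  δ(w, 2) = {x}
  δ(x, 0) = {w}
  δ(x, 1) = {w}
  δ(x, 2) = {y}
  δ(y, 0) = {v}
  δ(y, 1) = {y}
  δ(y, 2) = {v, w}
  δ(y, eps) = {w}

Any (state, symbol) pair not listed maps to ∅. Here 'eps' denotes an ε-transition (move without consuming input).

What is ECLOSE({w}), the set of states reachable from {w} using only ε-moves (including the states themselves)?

Begin with {w}.
No ε-moves leave this set, so the closure equals the set itself.

{w}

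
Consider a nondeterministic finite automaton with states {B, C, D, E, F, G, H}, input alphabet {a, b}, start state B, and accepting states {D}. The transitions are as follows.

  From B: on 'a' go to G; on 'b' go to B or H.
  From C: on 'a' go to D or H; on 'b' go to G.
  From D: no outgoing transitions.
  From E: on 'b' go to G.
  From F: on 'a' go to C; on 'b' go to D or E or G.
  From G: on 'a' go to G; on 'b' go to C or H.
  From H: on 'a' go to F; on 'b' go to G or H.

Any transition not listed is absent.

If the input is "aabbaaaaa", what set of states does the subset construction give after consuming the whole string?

{C, G}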